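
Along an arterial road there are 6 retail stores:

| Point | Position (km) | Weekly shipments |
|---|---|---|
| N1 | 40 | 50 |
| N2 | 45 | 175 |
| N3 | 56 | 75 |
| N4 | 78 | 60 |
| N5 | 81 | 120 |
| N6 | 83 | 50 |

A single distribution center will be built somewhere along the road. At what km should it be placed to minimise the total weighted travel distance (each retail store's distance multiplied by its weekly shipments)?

For a sum of weighted absolute distances on a line, the optimum is the weighted median (not the mean). Total weight W = 530; half-weight = 265.
Sort by position and accumulate weight:
  km 40 (N1, w=50) → cum 50
  km 45 (N2, w=175) → cum 225
  km 56 (N3, w=75) → cum 300  ≥ 265 → median here
  km 78 (N4, w=60) → cum 360
  km 81 (N5, w=120) → cum 480
  km 83 (N6, w=50) → cum 530
Optimal location: km 56.

x = 56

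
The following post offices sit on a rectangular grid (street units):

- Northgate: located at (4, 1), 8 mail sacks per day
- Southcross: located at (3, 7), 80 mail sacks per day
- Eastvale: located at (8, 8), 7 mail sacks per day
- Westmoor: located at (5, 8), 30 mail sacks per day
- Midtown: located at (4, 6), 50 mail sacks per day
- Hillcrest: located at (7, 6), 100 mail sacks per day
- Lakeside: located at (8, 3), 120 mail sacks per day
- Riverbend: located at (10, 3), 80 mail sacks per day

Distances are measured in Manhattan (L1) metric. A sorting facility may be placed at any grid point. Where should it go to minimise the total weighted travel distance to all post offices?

(7, 6)

Manhattan distance separates: Σwᵢ(|x−xᵢ|+|y−yᵢ|) = Σwᵢ|x−xᵢ| + Σwᵢ|y−yᵢ|, so x and y are optimised independently as 1-D weighted medians.
Total weight W = 475; half = 237.5.
x-coordinate, sorted with cumulative weight:
  x=3 (Southcross, w=80) cum 80
  x=4 (Northgate, w=8) cum 88
  x=4 (Midtown, w=50) cum 138
  x=5 (Westmoor, w=30) cum 168
  x=7 (Hillcrest, w=100) cum 268  ← median
  x=8 (Eastvale, w=7) cum 275
  x=8 (Lakeside, w=120) cum 395
  x=10 (Riverbend, w=80) cum 475
⇒ x* = 7
y-coordinate, sorted with cumulative weight:
  y=1 (Northgate, w=8) cum 8
  y=3 (Lakeside, w=120) cum 128
  y=3 (Riverbend, w=80) cum 208
  y=6 (Midtown, w=50) cum 258  ← median
  y=6 (Hillcrest, w=100) cum 358
  y=7 (Southcross, w=80) cum 438
  y=8 (Eastvale, w=7) cum 445
  y=8 (Westmoor, w=30) cum 475
⇒ y* = 6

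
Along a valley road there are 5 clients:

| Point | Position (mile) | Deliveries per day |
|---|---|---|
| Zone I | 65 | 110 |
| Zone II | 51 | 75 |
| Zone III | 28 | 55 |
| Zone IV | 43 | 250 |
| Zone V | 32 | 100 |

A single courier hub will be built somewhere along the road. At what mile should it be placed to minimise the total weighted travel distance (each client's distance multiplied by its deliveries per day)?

x = 43

For a sum of weighted absolute distances on a line, the optimum is the weighted median (not the mean). Total weight W = 590; half-weight = 295.
Sort by position and accumulate weight:
  mile 28 (Zone III, w=55) → cum 55
  mile 32 (Zone V, w=100) → cum 155
  mile 43 (Zone IV, w=250) → cum 405  ≥ 295 → median here
  mile 51 (Zone II, w=75) → cum 480
  mile 65 (Zone I, w=110) → cum 590
Optimal location: mile 43.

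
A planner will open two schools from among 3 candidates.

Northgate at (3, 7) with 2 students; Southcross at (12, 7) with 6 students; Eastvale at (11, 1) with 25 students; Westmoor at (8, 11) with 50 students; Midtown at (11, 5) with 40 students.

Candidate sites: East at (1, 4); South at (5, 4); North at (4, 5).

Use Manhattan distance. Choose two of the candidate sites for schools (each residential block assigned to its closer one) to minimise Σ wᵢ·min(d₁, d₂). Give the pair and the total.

Evaluate every pair (each demand assigned to the nearer of the two):
  {South, North}: total = 1071
  {East, South}: total = 1075
  {East, North}: total = 1121
Best pair: {South, North} with total 1071.

{South, North}, total 1071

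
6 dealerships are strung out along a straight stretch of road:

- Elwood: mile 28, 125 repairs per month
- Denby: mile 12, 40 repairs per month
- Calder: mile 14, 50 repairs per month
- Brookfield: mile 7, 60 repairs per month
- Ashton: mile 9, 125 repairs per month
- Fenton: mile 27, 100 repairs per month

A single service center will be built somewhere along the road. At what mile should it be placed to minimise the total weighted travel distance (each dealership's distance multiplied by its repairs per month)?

For a sum of weighted absolute distances on a line, the optimum is the weighted median (not the mean). Total weight W = 500; half-weight = 250.
Sort by position and accumulate weight:
  mile 7 (Brookfield, w=60) → cum 60
  mile 9 (Ashton, w=125) → cum 185
  mile 12 (Denby, w=40) → cum 225
  mile 14 (Calder, w=50) → cum 275  ≥ 250 → median here
  mile 27 (Fenton, w=100) → cum 375
  mile 28 (Elwood, w=125) → cum 500
Optimal location: mile 14.

x = 14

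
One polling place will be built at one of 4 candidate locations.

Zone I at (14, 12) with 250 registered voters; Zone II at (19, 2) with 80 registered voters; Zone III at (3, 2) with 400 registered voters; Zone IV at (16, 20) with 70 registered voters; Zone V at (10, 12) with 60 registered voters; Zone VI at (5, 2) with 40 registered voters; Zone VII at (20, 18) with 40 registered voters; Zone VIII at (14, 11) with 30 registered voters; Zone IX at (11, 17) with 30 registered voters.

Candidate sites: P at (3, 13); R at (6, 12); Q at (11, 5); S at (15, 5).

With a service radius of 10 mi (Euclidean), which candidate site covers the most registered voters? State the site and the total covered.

Q, covering 860

Coverage radius r = 10 mi; a point is covered iff (Δx)²+(Δy)² ≤ 10² = 100.
  P (3, 13): covers {Zone V, Zone IX} → 90
  R (6, 12): covers {Zone I, Zone V, Zone VIII, Zone IX} → 370
  Q (11, 5): covers {Zone I, Zone II, Zone III, Zone V, Zone VI, Zone VIII} → 860
  S (15, 5): covers {Zone I, Zone II, Zone V, Zone VIII} → 420
Maximum coverage at Q: 860 registered voters.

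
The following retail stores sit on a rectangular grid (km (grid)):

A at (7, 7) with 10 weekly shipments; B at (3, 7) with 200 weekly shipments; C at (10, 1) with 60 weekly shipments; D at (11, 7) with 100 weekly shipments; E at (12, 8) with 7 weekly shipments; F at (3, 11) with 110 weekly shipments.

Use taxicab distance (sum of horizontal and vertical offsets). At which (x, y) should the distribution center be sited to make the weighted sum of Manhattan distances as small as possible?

(3, 7)

Manhattan distance separates: Σwᵢ(|x−xᵢ|+|y−yᵢ|) = Σwᵢ|x−xᵢ| + Σwᵢ|y−yᵢ|, so x and y are optimised independently as 1-D weighted medians.
Total weight W = 487; half = 243.5.
x-coordinate, sorted with cumulative weight:
  x=3 (B, w=200) cum 200
  x=3 (F, w=110) cum 310  ← median
  x=7 (A, w=10) cum 320
  x=10 (C, w=60) cum 380
  x=11 (D, w=100) cum 480
  x=12 (E, w=7) cum 487
⇒ x* = 3
y-coordinate, sorted with cumulative weight:
  y=1 (C, w=60) cum 60
  y=7 (A, w=10) cum 70
  y=7 (B, w=200) cum 270  ← median
  y=7 (D, w=100) cum 370
  y=8 (E, w=7) cum 377
  y=11 (F, w=110) cum 487
⇒ y* = 7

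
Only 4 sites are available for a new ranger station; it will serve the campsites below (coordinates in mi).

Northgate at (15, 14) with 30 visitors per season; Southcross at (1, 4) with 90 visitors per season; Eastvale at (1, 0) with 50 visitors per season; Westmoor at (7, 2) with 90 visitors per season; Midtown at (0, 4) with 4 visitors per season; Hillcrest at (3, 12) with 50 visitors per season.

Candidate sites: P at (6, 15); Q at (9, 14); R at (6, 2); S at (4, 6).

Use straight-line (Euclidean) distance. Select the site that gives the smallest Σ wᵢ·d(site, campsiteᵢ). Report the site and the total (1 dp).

Total weighted distance at each candidate:
  P (6, 15): total = 3585.4
  Q (9, 14): total = 3603.7
  R (6, 2): total = 1841.2
  S (4, 6): total = 1840.0
Minimum is at S with total 1840.0 mi.

S, total 1840.0 mi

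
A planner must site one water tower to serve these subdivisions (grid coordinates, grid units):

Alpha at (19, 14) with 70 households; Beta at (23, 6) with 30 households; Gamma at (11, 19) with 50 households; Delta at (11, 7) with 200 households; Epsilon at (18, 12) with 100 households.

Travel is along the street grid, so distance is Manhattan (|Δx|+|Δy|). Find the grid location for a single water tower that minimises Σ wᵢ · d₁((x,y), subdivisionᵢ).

(11, 7)

Manhattan distance separates: Σwᵢ(|x−xᵢ|+|y−yᵢ|) = Σwᵢ|x−xᵢ| + Σwᵢ|y−yᵢ|, so x and y are optimised independently as 1-D weighted medians.
Total weight W = 450; half = 225.
x-coordinate, sorted with cumulative weight:
  x=11 (Gamma, w=50) cum 50
  x=11 (Delta, w=200) cum 250  ← median
  x=18 (Epsilon, w=100) cum 350
  x=19 (Alpha, w=70) cum 420
  x=23 (Beta, w=30) cum 450
⇒ x* = 11
y-coordinate, sorted with cumulative weight:
  y=6 (Beta, w=30) cum 30
  y=7 (Delta, w=200) cum 230  ← median
  y=12 (Epsilon, w=100) cum 330
  y=14 (Alpha, w=70) cum 400
  y=19 (Gamma, w=50) cum 450
⇒ y* = 7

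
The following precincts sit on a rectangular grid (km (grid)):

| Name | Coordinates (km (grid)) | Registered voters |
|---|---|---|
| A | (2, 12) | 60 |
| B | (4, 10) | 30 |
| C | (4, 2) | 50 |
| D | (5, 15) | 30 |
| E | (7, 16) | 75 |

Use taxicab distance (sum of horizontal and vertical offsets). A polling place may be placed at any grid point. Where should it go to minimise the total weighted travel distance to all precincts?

Manhattan distance separates: Σwᵢ(|x−xᵢ|+|y−yᵢ|) = Σwᵢ|x−xᵢ| + Σwᵢ|y−yᵢ|, so x and y are optimised independently as 1-D weighted medians.
Total weight W = 245; half = 122.5.
x-coordinate, sorted with cumulative weight:
  x=2 (A, w=60) cum 60
  x=4 (B, w=30) cum 90
  x=4 (C, w=50) cum 140  ← median
  x=5 (D, w=30) cum 170
  x=7 (E, w=75) cum 245
⇒ x* = 4
y-coordinate, sorted with cumulative weight:
  y=2 (C, w=50) cum 50
  y=10 (B, w=30) cum 80
  y=12 (A, w=60) cum 140  ← median
  y=15 (D, w=30) cum 170
  y=16 (E, w=75) cum 245
⇒ y* = 12

(4, 12)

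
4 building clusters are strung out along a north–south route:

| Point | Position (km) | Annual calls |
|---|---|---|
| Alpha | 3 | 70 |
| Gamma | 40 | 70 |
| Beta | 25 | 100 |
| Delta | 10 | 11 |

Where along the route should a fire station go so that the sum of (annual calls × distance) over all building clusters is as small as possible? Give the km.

x = 25

For a sum of weighted absolute distances on a line, the optimum is the weighted median (not the mean). Total weight W = 251; half-weight = 125.5.
Sort by position and accumulate weight:
  km 3 (Alpha, w=70) → cum 70
  km 10 (Delta, w=11) → cum 81
  km 25 (Beta, w=100) → cum 181  ≥ 125.5 → median here
  km 40 (Gamma, w=70) → cum 251
Optimal location: km 25.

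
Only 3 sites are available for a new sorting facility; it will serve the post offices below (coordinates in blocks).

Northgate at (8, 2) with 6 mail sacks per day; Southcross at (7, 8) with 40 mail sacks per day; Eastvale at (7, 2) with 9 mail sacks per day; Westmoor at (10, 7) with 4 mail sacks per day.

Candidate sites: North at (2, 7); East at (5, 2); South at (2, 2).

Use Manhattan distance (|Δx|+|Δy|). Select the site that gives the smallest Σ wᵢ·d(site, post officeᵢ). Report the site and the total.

Total weighted distance at each candidate:
  North (2, 7): total = 428
  East (5, 2): total = 396
  South (2, 2): total = 573
Minimum is at East with total 396 blocks.

East, total 396 blocks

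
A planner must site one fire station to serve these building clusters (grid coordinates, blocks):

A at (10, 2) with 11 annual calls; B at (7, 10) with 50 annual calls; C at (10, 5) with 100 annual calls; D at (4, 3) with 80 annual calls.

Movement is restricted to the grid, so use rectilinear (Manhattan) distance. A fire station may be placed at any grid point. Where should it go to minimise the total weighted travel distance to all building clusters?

(7, 5)

Manhattan distance separates: Σwᵢ(|x−xᵢ|+|y−yᵢ|) = Σwᵢ|x−xᵢ| + Σwᵢ|y−yᵢ|, so x and y are optimised independently as 1-D weighted medians.
Total weight W = 241; half = 120.5.
x-coordinate, sorted with cumulative weight:
  x=4 (D, w=80) cum 80
  x=7 (B, w=50) cum 130  ← median
  x=10 (A, w=11) cum 141
  x=10 (C, w=100) cum 241
⇒ x* = 7
y-coordinate, sorted with cumulative weight:
  y=2 (A, w=11) cum 11
  y=3 (D, w=80) cum 91
  y=5 (C, w=100) cum 191  ← median
  y=10 (B, w=50) cum 241
⇒ y* = 5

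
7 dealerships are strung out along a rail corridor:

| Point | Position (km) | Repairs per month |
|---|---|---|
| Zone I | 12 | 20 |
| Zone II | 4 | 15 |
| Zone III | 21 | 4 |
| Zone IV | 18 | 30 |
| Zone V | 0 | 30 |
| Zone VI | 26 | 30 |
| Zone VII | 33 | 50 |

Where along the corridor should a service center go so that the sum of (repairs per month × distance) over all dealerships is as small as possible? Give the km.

For a sum of weighted absolute distances on a line, the optimum is the weighted median (not the mean). Total weight W = 179; half-weight = 89.5.
Sort by position and accumulate weight:
  km 0 (Zone V, w=30) → cum 30
  km 4 (Zone II, w=15) → cum 45
  km 12 (Zone I, w=20) → cum 65
  km 18 (Zone IV, w=30) → cum 95  ≥ 89.5 → median here
  km 21 (Zone III, w=4) → cum 99
  km 26 (Zone VI, w=30) → cum 129
  km 33 (Zone VII, w=50) → cum 179
Optimal location: km 18.

x = 18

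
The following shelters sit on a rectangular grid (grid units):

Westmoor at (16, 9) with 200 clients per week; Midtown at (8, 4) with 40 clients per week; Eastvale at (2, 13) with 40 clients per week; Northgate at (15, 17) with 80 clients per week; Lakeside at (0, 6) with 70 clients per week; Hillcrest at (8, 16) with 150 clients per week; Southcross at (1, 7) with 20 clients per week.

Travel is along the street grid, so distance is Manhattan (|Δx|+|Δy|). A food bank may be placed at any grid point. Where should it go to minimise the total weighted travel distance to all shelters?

Manhattan distance separates: Σwᵢ(|x−xᵢ|+|y−yᵢ|) = Σwᵢ|x−xᵢ| + Σwᵢ|y−yᵢ|, so x and y are optimised independently as 1-D weighted medians.
Total weight W = 600; half = 300.
x-coordinate, sorted with cumulative weight:
  x=0 (Lakeside, w=70) cum 70
  x=1 (Southcross, w=20) cum 90
  x=2 (Eastvale, w=40) cum 130
  x=8 (Midtown, w=40) cum 170
  x=8 (Hillcrest, w=150) cum 320  ← median
  x=15 (Northgate, w=80) cum 400
  x=16 (Westmoor, w=200) cum 600
⇒ x* = 8
y-coordinate, sorted with cumulative weight:
  y=4 (Midtown, w=40) cum 40
  y=6 (Lakeside, w=70) cum 110
  y=7 (Southcross, w=20) cum 130
  y=9 (Westmoor, w=200) cum 330  ← median
  y=13 (Eastvale, w=40) cum 370
  y=16 (Hillcrest, w=150) cum 520
  y=17 (Northgate, w=80) cum 600
⇒ y* = 9

(8, 9)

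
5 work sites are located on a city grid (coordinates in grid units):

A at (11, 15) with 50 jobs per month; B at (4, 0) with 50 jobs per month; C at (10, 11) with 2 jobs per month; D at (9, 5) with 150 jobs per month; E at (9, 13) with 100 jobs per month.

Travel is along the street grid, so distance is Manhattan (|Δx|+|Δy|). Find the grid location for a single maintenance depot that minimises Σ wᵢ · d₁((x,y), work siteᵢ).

Manhattan distance separates: Σwᵢ(|x−xᵢ|+|y−yᵢ|) = Σwᵢ|x−xᵢ| + Σwᵢ|y−yᵢ|, so x and y are optimised independently as 1-D weighted medians.
Total weight W = 352; half = 176.
x-coordinate, sorted with cumulative weight:
  x=4 (B, w=50) cum 50
  x=9 (D, w=150) cum 200  ← median
  x=9 (E, w=100) cum 300
  x=10 (C, w=2) cum 302
  x=11 (A, w=50) cum 352
⇒ x* = 9
y-coordinate, sorted with cumulative weight:
  y=0 (B, w=50) cum 50
  y=5 (D, w=150) cum 200  ← median
  y=11 (C, w=2) cum 202
  y=13 (E, w=100) cum 302
  y=15 (A, w=50) cum 352
⇒ y* = 5

(9, 5)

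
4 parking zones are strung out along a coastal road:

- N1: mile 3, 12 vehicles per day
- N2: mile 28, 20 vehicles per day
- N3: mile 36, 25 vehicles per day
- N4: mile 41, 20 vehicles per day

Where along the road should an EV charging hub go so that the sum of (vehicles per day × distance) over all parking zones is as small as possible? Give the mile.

x = 36

For a sum of weighted absolute distances on a line, the optimum is the weighted median (not the mean). Total weight W = 77; half-weight = 38.5.
Sort by position and accumulate weight:
  mile 3 (N1, w=12) → cum 12
  mile 28 (N2, w=20) → cum 32
  mile 36 (N3, w=25) → cum 57  ≥ 38.5 → median here
  mile 41 (N4, w=20) → cum 77
Optimal location: mile 36.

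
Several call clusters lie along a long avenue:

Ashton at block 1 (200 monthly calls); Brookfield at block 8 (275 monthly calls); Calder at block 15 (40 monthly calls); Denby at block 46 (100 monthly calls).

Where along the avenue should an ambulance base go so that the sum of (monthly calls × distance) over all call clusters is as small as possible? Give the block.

For a sum of weighted absolute distances on a line, the optimum is the weighted median (not the mean). Total weight W = 615; half-weight = 307.5.
Sort by position and accumulate weight:
  block 1 (Ashton, w=200) → cum 200
  block 8 (Brookfield, w=275) → cum 475  ≥ 307.5 → median here
  block 15 (Calder, w=40) → cum 515
  block 46 (Denby, w=100) → cum 615
Optimal location: block 8.

x = 8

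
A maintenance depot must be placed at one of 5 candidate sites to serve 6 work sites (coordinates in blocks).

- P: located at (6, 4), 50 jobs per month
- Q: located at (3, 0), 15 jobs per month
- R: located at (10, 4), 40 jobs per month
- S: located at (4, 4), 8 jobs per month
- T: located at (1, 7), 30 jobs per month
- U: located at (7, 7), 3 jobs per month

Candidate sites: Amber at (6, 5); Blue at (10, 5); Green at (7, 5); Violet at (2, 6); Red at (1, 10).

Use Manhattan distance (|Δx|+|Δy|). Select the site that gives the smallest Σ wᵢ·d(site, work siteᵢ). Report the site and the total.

Amber, total 613 blocks

Total weighted distance at each candidate:
  Amber (6, 5): total = 613
  Blue (10, 5): total = 871
  Green (7, 5): total = 673
  Violet (2, 6): total = 915
  Red (1, 10): total = 1519
Minimum is at Amber with total 613 blocks.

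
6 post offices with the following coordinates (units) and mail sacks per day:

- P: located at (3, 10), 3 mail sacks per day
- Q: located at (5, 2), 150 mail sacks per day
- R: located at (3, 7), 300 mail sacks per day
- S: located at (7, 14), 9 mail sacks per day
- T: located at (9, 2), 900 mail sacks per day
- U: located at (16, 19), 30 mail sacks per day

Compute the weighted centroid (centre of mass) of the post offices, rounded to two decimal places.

(7.40, 3.54)

The minimiser of Σwᵢ‖p−pᵢ‖² is the weighted centroid p* = (Σwᵢpᵢ)/(Σwᵢ).
Σwᵢ = 1392.
Σwᵢxᵢ = 3·3 + 150·5 + 300·3 + 9·7 + 900·9 + 30·16 = 10302.
Σwᵢyᵢ = 3·10 + 150·2 + 300·7 + 9·14 + 900·2 + 30·19 = 4926.
x* = 10302/1392 = 7.40, y* = 4926/1392 = 3.54.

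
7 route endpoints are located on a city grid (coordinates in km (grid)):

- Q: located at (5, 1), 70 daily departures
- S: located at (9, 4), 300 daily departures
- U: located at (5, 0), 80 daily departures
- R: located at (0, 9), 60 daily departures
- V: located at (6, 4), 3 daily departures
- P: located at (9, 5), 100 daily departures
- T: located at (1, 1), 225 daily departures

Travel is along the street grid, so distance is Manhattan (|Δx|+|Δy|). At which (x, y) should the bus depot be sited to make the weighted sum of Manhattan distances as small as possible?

(5, 4)

Manhattan distance separates: Σwᵢ(|x−xᵢ|+|y−yᵢ|) = Σwᵢ|x−xᵢ| + Σwᵢ|y−yᵢ|, so x and y are optimised independently as 1-D weighted medians.
Total weight W = 838; half = 419.
x-coordinate, sorted with cumulative weight:
  x=0 (R, w=60) cum 60
  x=1 (T, w=225) cum 285
  x=5 (Q, w=70) cum 355
  x=5 (U, w=80) cum 435  ← median
  x=6 (V, w=3) cum 438
  x=9 (S, w=300) cum 738
  x=9 (P, w=100) cum 838
⇒ x* = 5
y-coordinate, sorted with cumulative weight:
  y=0 (U, w=80) cum 80
  y=1 (Q, w=70) cum 150
  y=1 (T, w=225) cum 375
  y=4 (S, w=300) cum 675  ← median
  y=4 (V, w=3) cum 678
  y=5 (P, w=100) cum 778
  y=9 (R, w=60) cum 838
⇒ y* = 4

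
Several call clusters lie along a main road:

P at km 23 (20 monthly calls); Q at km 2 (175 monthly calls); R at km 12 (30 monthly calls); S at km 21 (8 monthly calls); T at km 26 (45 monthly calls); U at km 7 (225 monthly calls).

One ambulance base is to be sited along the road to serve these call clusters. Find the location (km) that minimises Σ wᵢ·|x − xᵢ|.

For a sum of weighted absolute distances on a line, the optimum is the weighted median (not the mean). Total weight W = 503; half-weight = 251.5.
Sort by position and accumulate weight:
  km 2 (Q, w=175) → cum 175
  km 7 (U, w=225) → cum 400  ≥ 251.5 → median here
  km 12 (R, w=30) → cum 430
  km 21 (S, w=8) → cum 438
  km 23 (P, w=20) → cum 458
  km 26 (T, w=45) → cum 503
Optimal location: km 7.

x = 7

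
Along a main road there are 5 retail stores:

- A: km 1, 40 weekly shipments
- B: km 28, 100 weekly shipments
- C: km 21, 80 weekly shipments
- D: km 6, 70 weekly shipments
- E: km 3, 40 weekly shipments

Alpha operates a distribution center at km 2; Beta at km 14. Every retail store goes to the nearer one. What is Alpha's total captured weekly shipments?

150

The indifferent point is the midpoint (2+14)/2 = 8; retail stores left of it (closer to Alpha at 2) go to Alpha, those right go to Beta.
  A at 1 (w=40) → Alpha
  E at 3 (w=40) → Alpha
  D at 6 (w=70) → Alpha
  C at 21 (w=80) → Beta
  B at 28 (w=100) → Beta
Alpha captures 150; Beta captures 180.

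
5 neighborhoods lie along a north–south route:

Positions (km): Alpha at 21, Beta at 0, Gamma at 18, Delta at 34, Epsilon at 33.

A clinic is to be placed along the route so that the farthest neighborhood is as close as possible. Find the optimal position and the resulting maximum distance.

location 17, max distance 17

The 1-center on a line is the midpoint of the two extreme points: leftmost at 0, rightmost at 34.
Optimal location = (0 + 34)/2 = 17; maximum distance = (34 − 0)/2 = 17.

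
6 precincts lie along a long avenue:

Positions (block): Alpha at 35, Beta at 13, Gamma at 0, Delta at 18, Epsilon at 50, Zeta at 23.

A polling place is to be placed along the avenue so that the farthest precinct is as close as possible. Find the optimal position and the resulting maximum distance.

location 25, max distance 25

The 1-center on a line is the midpoint of the two extreme points: leftmost at 0, rightmost at 50.
Optimal location = (0 + 50)/2 = 25; maximum distance = (50 − 0)/2 = 25.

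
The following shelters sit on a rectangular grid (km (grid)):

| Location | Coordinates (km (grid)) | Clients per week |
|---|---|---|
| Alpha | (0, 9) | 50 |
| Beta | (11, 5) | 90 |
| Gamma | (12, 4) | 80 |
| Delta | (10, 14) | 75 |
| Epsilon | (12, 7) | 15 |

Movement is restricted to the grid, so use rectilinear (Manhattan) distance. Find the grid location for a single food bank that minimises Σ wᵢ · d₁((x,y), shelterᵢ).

(11, 5)

Manhattan distance separates: Σwᵢ(|x−xᵢ|+|y−yᵢ|) = Σwᵢ|x−xᵢ| + Σwᵢ|y−yᵢ|, so x and y are optimised independently as 1-D weighted medians.
Total weight W = 310; half = 155.
x-coordinate, sorted with cumulative weight:
  x=0 (Alpha, w=50) cum 50
  x=10 (Delta, w=75) cum 125
  x=11 (Beta, w=90) cum 215  ← median
  x=12 (Gamma, w=80) cum 295
  x=12 (Epsilon, w=15) cum 310
⇒ x* = 11
y-coordinate, sorted with cumulative weight:
  y=4 (Gamma, w=80) cum 80
  y=5 (Beta, w=90) cum 170  ← median
  y=7 (Epsilon, w=15) cum 185
  y=9 (Alpha, w=50) cum 235
  y=14 (Delta, w=75) cum 310
⇒ y* = 5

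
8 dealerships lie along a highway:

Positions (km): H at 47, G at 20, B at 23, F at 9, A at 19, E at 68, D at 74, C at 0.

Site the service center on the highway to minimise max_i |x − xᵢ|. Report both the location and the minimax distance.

location 37, max distance 37

The 1-center on a line is the midpoint of the two extreme points: leftmost at 0, rightmost at 74.
Optimal location = (0 + 74)/2 = 37; maximum distance = (74 − 0)/2 = 37.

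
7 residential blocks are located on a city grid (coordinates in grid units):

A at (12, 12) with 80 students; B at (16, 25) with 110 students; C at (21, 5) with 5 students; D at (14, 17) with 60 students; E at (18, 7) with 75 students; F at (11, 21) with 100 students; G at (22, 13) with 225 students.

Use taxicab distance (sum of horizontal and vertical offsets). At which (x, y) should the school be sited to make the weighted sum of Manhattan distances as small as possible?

(16, 13)

Manhattan distance separates: Σwᵢ(|x−xᵢ|+|y−yᵢ|) = Σwᵢ|x−xᵢ| + Σwᵢ|y−yᵢ|, so x and y are optimised independently as 1-D weighted medians.
Total weight W = 655; half = 327.5.
x-coordinate, sorted with cumulative weight:
  x=11 (F, w=100) cum 100
  x=12 (A, w=80) cum 180
  x=14 (D, w=60) cum 240
  x=16 (B, w=110) cum 350  ← median
  x=18 (E, w=75) cum 425
  x=21 (C, w=5) cum 430
  x=22 (G, w=225) cum 655
⇒ x* = 16
y-coordinate, sorted with cumulative weight:
  y=5 (C, w=5) cum 5
  y=7 (E, w=75) cum 80
  y=12 (A, w=80) cum 160
  y=13 (G, w=225) cum 385  ← median
  y=17 (D, w=60) cum 445
  y=21 (F, w=100) cum 545
  y=25 (B, w=110) cum 655
⇒ y* = 13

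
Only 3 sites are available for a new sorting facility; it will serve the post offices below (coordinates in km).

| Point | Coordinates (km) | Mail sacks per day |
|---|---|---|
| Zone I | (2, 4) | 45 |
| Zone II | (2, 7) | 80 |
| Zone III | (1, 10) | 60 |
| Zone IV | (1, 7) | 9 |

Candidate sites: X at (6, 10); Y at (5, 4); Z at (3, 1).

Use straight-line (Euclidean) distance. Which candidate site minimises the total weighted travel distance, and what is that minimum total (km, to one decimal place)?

Total weighted distance at each candidate:
  X (6, 10): total = 1077.0
  Y (5, 4): total = 952.1
  Z (3, 1): total = 1239.0
Minimum is at Y with total 952.1 km.

Y, total 952.1 km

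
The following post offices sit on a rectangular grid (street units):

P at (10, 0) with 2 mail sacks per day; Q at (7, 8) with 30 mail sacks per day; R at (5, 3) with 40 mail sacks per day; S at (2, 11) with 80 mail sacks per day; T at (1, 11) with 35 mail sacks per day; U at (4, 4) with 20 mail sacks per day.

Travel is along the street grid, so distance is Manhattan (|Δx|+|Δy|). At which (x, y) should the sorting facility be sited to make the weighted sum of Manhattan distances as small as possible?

Manhattan distance separates: Σwᵢ(|x−xᵢ|+|y−yᵢ|) = Σwᵢ|x−xᵢ| + Σwᵢ|y−yᵢ|, so x and y are optimised independently as 1-D weighted medians.
Total weight W = 207; half = 103.5.
x-coordinate, sorted with cumulative weight:
  x=1 (T, w=35) cum 35
  x=2 (S, w=80) cum 115  ← median
  x=4 (U, w=20) cum 135
  x=5 (R, w=40) cum 175
  x=7 (Q, w=30) cum 205
  x=10 (P, w=2) cum 207
⇒ x* = 2
y-coordinate, sorted with cumulative weight:
  y=0 (P, w=2) cum 2
  y=3 (R, w=40) cum 42
  y=4 (U, w=20) cum 62
  y=8 (Q, w=30) cum 92
  y=11 (S, w=80) cum 172  ← median
  y=11 (T, w=35) cum 207
⇒ y* = 11

(2, 11)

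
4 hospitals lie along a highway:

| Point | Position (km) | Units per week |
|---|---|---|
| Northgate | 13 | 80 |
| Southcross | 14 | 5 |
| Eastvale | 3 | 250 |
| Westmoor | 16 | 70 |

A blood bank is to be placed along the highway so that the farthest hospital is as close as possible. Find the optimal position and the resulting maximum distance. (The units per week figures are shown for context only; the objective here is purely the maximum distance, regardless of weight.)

location 9.5, max distance 6.5

The 1-center on a line is the midpoint of the two extreme points: leftmost at 3, rightmost at 16.
Optimal location = (3 + 16)/2 = 9.5; maximum distance = (16 − 3)/2 = 6.5.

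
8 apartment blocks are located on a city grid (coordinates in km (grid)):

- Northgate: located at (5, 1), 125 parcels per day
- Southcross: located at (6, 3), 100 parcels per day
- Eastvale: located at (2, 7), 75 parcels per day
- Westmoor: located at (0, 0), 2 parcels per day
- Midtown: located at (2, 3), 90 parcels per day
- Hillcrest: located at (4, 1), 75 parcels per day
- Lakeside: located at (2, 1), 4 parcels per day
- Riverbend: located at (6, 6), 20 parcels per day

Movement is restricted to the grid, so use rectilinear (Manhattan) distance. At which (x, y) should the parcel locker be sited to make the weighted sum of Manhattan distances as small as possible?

Manhattan distance separates: Σwᵢ(|x−xᵢ|+|y−yᵢ|) = Σwᵢ|x−xᵢ| + Σwᵢ|y−yᵢ|, so x and y are optimised independently as 1-D weighted medians.
Total weight W = 491; half = 245.5.
x-coordinate, sorted with cumulative weight:
  x=0 (Westmoor, w=2) cum 2
  x=2 (Eastvale, w=75) cum 77
  x=2 (Midtown, w=90) cum 167
  x=2 (Lakeside, w=4) cum 171
  x=4 (Hillcrest, w=75) cum 246  ← median
  x=5 (Northgate, w=125) cum 371
  x=6 (Southcross, w=100) cum 471
  x=6 (Riverbend, w=20) cum 491
⇒ x* = 4
y-coordinate, sorted with cumulative weight:
  y=0 (Westmoor, w=2) cum 2
  y=1 (Northgate, w=125) cum 127
  y=1 (Hillcrest, w=75) cum 202
  y=1 (Lakeside, w=4) cum 206
  y=3 (Southcross, w=100) cum 306  ← median
  y=3 (Midtown, w=90) cum 396
  y=6 (Riverbend, w=20) cum 416
  y=7 (Eastvale, w=75) cum 491
⇒ y* = 3

(4, 3)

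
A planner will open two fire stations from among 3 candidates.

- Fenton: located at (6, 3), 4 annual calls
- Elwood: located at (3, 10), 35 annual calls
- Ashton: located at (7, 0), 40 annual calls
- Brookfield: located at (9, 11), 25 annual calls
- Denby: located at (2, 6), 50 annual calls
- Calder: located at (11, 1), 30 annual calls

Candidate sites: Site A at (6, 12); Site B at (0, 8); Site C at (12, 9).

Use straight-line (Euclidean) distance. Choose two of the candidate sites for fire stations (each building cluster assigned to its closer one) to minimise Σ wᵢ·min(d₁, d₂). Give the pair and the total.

{Site B, Site C}, total 1042.7

Evaluate every pair (each demand assigned to the nearer of the two):
  {Site B, Site C}: total = 1042.7
  {Site A, Site B}: total = 1165.6
  {Site A, Site C}: total = 1253.4
Best pair: {Site B, Site C} with total 1042.7.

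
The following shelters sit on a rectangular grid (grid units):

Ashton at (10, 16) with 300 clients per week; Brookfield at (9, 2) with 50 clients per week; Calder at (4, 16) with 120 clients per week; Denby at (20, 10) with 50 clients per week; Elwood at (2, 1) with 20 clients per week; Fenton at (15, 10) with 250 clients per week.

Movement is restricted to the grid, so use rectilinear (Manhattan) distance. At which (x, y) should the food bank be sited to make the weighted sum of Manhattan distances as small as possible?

Manhattan distance separates: Σwᵢ(|x−xᵢ|+|y−yᵢ|) = Σwᵢ|x−xᵢ| + Σwᵢ|y−yᵢ|, so x and y are optimised independently as 1-D weighted medians.
Total weight W = 790; half = 395.
x-coordinate, sorted with cumulative weight:
  x=2 (Elwood, w=20) cum 20
  x=4 (Calder, w=120) cum 140
  x=9 (Brookfield, w=50) cum 190
  x=10 (Ashton, w=300) cum 490  ← median
  x=15 (Fenton, w=250) cum 740
  x=20 (Denby, w=50) cum 790
⇒ x* = 10
y-coordinate, sorted with cumulative weight:
  y=1 (Elwood, w=20) cum 20
  y=2 (Brookfield, w=50) cum 70
  y=10 (Denby, w=50) cum 120
  y=10 (Fenton, w=250) cum 370
  y=16 (Ashton, w=300) cum 670  ← median
  y=16 (Calder, w=120) cum 790
⇒ y* = 16

(10, 16)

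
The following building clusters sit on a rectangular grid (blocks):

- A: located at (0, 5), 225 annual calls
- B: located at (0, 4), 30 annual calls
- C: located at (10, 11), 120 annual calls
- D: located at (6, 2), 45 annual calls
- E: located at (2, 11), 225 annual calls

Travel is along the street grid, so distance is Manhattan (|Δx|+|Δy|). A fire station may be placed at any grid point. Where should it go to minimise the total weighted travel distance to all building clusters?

(2, 11)

Manhattan distance separates: Σwᵢ(|x−xᵢ|+|y−yᵢ|) = Σwᵢ|x−xᵢ| + Σwᵢ|y−yᵢ|, so x and y are optimised independently as 1-D weighted medians.
Total weight W = 645; half = 322.5.
x-coordinate, sorted with cumulative weight:
  x=0 (A, w=225) cum 225
  x=0 (B, w=30) cum 255
  x=2 (E, w=225) cum 480  ← median
  x=6 (D, w=45) cum 525
  x=10 (C, w=120) cum 645
⇒ x* = 2
y-coordinate, sorted with cumulative weight:
  y=2 (D, w=45) cum 45
  y=4 (B, w=30) cum 75
  y=5 (A, w=225) cum 300
  y=11 (C, w=120) cum 420  ← median
  y=11 (E, w=225) cum 645
⇒ y* = 11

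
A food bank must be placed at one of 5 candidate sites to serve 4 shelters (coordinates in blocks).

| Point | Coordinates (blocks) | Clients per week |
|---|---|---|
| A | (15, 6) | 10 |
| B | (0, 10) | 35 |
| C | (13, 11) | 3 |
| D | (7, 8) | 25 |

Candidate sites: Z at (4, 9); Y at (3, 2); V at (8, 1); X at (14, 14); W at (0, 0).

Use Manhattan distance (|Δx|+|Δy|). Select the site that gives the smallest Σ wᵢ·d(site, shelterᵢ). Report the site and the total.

Z, total 448 blocks

Total weighted distance at each candidate:
  Z (4, 9): total = 448
  Y (3, 2): total = 852
  V (8, 1): total = 960
  X (14, 14): total = 1057
  W (0, 0): total = 1007
Minimum is at Z with total 448 blocks.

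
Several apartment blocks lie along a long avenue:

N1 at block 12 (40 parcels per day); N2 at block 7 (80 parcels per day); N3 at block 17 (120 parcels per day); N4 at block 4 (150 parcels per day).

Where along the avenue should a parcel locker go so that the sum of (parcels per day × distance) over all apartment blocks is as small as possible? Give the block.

x = 7

For a sum of weighted absolute distances on a line, the optimum is the weighted median (not the mean). Total weight W = 390; half-weight = 195.
Sort by position and accumulate weight:
  block 4 (N4, w=150) → cum 150
  block 7 (N2, w=80) → cum 230  ≥ 195 → median here
  block 12 (N1, w=40) → cum 270
  block 17 (N3, w=120) → cum 390
Optimal location: block 7.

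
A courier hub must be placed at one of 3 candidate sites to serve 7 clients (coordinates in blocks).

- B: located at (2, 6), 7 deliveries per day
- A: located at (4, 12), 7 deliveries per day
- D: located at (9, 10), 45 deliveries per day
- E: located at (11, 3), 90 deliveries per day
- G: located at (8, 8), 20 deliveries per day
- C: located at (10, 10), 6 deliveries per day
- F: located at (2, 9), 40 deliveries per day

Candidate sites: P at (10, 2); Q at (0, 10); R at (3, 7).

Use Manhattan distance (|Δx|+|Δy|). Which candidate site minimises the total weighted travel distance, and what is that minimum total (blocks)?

P, total 1589 blocks

Total weighted distance at each candidate:
  P (10, 2): total = 1589
  Q (0, 10): total = 2489
  R (3, 7): total = 1841
Minimum is at P with total 1589 blocks.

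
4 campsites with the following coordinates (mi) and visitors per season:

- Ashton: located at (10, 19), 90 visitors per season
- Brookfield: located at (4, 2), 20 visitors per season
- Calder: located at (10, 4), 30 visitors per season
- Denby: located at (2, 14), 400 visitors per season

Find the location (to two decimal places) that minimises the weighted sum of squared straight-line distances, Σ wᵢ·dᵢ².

(3.85, 13.83)

The minimiser of Σwᵢ‖p−pᵢ‖² is the weighted centroid p* = (Σwᵢpᵢ)/(Σwᵢ).
Σwᵢ = 540.
Σwᵢxᵢ = 90·10 + 20·4 + 30·10 + 400·2 = 2080.
Σwᵢyᵢ = 90·19 + 20·2 + 30·4 + 400·14 = 7470.
x* = 2080/540 = 3.85, y* = 7470/540 = 13.83.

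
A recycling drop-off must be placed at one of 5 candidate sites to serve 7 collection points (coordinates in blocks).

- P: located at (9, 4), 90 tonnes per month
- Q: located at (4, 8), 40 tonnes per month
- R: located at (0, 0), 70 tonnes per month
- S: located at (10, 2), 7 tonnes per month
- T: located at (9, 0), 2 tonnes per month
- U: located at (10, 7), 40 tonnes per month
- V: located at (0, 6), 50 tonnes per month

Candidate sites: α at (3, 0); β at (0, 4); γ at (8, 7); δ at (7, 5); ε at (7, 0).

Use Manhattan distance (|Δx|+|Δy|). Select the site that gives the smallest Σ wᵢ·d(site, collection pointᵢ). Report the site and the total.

δ, total 2006 blocks

Total weighted distance at each candidate:
  α (3, 0): total = 2555
  β (0, 4): total = 2140
  γ (8, 7): total = 2205
  δ (7, 5): total = 2006
  ε (7, 0): total = 2559
Minimum is at δ with total 2006 blocks.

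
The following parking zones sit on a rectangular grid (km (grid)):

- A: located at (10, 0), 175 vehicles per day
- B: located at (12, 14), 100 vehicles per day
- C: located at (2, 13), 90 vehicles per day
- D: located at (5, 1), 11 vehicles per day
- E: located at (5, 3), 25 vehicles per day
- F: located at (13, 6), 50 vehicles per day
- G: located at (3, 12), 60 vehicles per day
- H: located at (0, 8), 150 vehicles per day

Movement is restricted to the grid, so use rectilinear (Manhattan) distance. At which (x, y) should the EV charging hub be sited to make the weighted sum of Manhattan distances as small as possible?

(5, 8)

Manhattan distance separates: Σwᵢ(|x−xᵢ|+|y−yᵢ|) = Σwᵢ|x−xᵢ| + Σwᵢ|y−yᵢ|, so x and y are optimised independently as 1-D weighted medians.
Total weight W = 661; half = 330.5.
x-coordinate, sorted with cumulative weight:
  x=0 (H, w=150) cum 150
  x=2 (C, w=90) cum 240
  x=3 (G, w=60) cum 300
  x=5 (D, w=11) cum 311
  x=5 (E, w=25) cum 336  ← median
  x=10 (A, w=175) cum 511
  x=12 (B, w=100) cum 611
  x=13 (F, w=50) cum 661
⇒ x* = 5
y-coordinate, sorted with cumulative weight:
  y=0 (A, w=175) cum 175
  y=1 (D, w=11) cum 186
  y=3 (E, w=25) cum 211
  y=6 (F, w=50) cum 261
  y=8 (H, w=150) cum 411  ← median
  y=12 (G, w=60) cum 471
  y=13 (C, w=90) cum 561
  y=14 (B, w=100) cum 661
⇒ y* = 8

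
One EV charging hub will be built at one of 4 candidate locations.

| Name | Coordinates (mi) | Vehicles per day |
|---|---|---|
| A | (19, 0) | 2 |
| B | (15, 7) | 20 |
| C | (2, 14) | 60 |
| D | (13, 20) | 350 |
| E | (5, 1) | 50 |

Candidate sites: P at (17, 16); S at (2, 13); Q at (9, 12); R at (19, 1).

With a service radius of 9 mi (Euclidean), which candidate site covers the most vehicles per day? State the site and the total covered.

Q, covering 430

Coverage radius r = 9 mi; a point is covered iff (Δx)²+(Δy)² ≤ 9² = 81.
  P (17, 16): covers {D} → 350
  S (2, 13): covers {C} → 60
  Q (9, 12): covers {B, C, D} → 430
  R (19, 1): covers {A, B} → 22
Maximum coverage at Q: 430 vehicles per day.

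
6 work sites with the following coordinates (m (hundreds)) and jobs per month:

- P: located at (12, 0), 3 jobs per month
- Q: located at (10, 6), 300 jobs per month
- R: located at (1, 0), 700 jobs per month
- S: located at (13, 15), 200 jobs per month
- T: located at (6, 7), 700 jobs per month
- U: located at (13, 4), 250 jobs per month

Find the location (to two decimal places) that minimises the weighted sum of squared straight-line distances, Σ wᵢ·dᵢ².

The minimiser of Σwᵢ‖p−pᵢ‖² is the weighted centroid p* = (Σwᵢpᵢ)/(Σwᵢ).
Σwᵢ = 2153.
Σwᵢxᵢ = 3·12 + 300·10 + 700·1 + 200·13 + 700·6 + 250·13 = 13786.
Σwᵢyᵢ = 3·0 + 300·6 + 700·0 + 200·15 + 700·7 + 250·4 = 10700.
x* = 13786/2153 = 6.40, y* = 10700/2153 = 4.97.

(6.40, 4.97)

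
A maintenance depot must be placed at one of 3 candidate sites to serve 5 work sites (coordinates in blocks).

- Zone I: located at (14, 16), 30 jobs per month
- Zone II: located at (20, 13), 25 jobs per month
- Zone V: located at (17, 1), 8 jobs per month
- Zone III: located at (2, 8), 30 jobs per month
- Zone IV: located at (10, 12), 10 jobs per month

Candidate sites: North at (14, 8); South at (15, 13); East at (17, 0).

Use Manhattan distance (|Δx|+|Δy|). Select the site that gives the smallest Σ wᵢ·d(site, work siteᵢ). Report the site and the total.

South, total 957 blocks

Total weighted distance at each candidate:
  North (14, 8): total = 1035
  South (15, 13): total = 957
  East (17, 0): total = 1858
Minimum is at South with total 957 blocks.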